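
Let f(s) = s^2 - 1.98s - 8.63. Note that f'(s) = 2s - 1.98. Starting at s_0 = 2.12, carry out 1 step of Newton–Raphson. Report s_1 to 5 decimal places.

5.80726

Newton update: s ← s − f(s)/f'(s).
s_0 = 2.120000: f = -8.333200, f' = 2.260000 → s_1 = 2.120000 - (-8.333200)/(2.260000) = 5.807257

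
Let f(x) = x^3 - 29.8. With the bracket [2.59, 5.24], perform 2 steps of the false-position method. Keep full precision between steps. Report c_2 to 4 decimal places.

2.9818

f(2.590000) = -12.426021, f(5.240000) = 114.077824
step 1: c = 2.850300, f(c) = -6.643563 < 0 → new bracket [2.850300, 5.240000]
step 2: c = 2.981810, f(c) = -3.288145 < 0 → new bracket [2.981810, 5.240000]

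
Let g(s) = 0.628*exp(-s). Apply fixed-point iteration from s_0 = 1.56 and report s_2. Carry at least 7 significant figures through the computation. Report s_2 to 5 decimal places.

0.55036

s_1 = g(1.560000) = 0.131965
s_2 = g(0.131965) = 0.550361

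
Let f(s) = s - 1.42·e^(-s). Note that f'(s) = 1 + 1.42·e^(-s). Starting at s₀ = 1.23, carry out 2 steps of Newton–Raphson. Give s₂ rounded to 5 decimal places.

0.70252

s_0 = 1.230000: f = 0.814945, f' = 1.415055 → s_1 = 1.230000 - (0.814945)/(1.415055) = 0.654090
s_1 = 0.654090: f = -0.084189, f' = 1.738279 → s_2 = 0.654090 - (-0.084189)/(1.738279) = 0.702523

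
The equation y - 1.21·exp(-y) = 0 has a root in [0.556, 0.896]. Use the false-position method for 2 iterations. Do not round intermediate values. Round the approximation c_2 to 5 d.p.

False-position update: c = (a·f(b) − b·f(a))/(f(b) − f(a)); replace the endpoint whose sign matches f(c).
f(0.556000) = -0.137933, f(0.896000) = 0.402079
step 1: c = 0.642845, f(c) = 0.006634 > 0 → new bracket [0.556000, 0.642845]
step 2: c = 0.638860, f(c) = 0.000108 > 0 → new bracket [0.556000, 0.638860]

0.63886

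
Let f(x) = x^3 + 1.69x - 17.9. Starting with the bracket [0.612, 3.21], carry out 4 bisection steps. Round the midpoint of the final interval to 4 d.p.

f(0.612000) = -16.636499, f(3.210000) = 20.601061 (opposite signs)
step 1: m = 1.911000, f(m) = -7.691589 < 0 → root in [1.911000, 3.210000]
step 2: m = 2.560500, f(m) = 3.214293 > 0 → root in [1.911000, 2.560500]
step 3: m = 2.235750, f(m) = -2.946012 < 0 → root in [2.235750, 2.560500]
step 4: m = 2.398125, f(m) = -0.055543 < 0 → root in [2.398125, 2.560500]
Midpoint of [2.398125, 2.560500] = 2.479313

2.4793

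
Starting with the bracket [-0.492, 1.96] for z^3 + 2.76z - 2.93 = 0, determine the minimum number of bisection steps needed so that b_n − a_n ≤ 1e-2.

8

Initial width b − a = 1.96 − -0.492 = 2.452000.
After n steps the width is (b−a)/2^n; need (b−a)/2^n ≤ 1e-2.
So n ≥ log₂(2.452000/1e-2) = log₂(245.2000) ≈ 7.9378.
Hence n = 8.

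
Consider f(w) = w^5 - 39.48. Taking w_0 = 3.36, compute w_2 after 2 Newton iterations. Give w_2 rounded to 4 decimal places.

2.3380

f'(w) = 5w^4
w_0 = 3.360000: f = 388.769029, f' = 637.275341 → w_1 = 3.360000 - (388.769029)/(637.275341) = 2.749951
w_1 = 2.749951: f = 117.782426, f' = 285.936752 → w_2 = 2.749951 - (117.782426)/(285.936752) = 2.338033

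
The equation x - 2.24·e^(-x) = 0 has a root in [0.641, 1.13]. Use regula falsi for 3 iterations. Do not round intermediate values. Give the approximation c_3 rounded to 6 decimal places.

False-position update: c = (a·f(b) − b·f(a))/(f(b) − f(a)); replace the endpoint whose sign matches f(c).
f(0.641000) = -0.538954, f(1.130000) = 0.406406
step 1: c = 0.919781, f(c) = 0.026904 > 0 → new bracket [0.641000, 0.919781]
step 2: c = 0.906527, f(c) = 0.001735 > 0 → new bracket [0.641000, 0.906527]
step 3: c = 0.905675, f(c) = 0.000112 > 0 → new bracket [0.641000, 0.905675]

0.905675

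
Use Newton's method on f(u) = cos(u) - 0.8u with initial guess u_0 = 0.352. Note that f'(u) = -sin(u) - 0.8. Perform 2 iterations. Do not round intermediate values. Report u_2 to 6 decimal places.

u_0 = 0.352000: f = 0.657085, f' = -1.144776 → u_1 = 0.352000 - (0.657085)/(-1.144776) = 0.925986
u_1 = 0.925986: f = -0.139742, f' = -1.599214 → u_2 = 0.925986 - (-0.139742)/(-1.599214) = 0.838604

0.838604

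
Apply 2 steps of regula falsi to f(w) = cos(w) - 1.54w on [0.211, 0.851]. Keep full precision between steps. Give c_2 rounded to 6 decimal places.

0.551513

f(0.211000) = 0.652882, f(0.851000) = -0.651308
step 1: c = 0.531386, f(c) = 0.043771 > 0 → new bracket [0.531386, 0.851000]
step 2: c = 0.551513, f(c) = 0.002403 > 0 → new bracket [0.551513, 0.851000]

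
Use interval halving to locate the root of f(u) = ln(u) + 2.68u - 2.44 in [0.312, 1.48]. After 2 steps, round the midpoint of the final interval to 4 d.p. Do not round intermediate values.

1.0420

f(0.312000) = -2.768592, f(1.480000) = 1.918442 (opposite signs)
step 1: m = 0.896000, f(m) = -0.148535 < 0 → root in [0.896000, 1.480000]
step 2: m = 1.188000, f(m) = 0.916111 > 0 → root in [0.896000, 1.188000]
Midpoint of [0.896000, 1.188000] = 1.042000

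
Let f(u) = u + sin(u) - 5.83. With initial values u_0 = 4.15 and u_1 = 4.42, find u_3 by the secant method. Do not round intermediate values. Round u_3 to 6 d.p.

f(u_0) = -2.525984, f(u_1) = -2.367558
u_2 = 4.420000 - (-2.367558)·(4.420000 - 4.150000)/(-2.367558 - (-2.525984)) = 8.454956; f(u_2) = 3.449741
u_3 = 8.454956 - (3.449741)·(8.454956 - 4.420000)/(3.449741 - (-2.367558)) = 6.062170; f(u_3) = 0.012949

6.062170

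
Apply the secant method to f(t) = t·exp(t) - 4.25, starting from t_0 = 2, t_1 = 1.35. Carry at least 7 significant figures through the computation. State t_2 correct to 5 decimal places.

1.28497

f(t_0) = 10.528112, f(t_1) = 0.957524
t_2 = 1.350000 - (0.957524)·(1.350000 - 2.000000)/(0.957524 - (10.528112)) = 1.284968; f(t_2) = 0.394587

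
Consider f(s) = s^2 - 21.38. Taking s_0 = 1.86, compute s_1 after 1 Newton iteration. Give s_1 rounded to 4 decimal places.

6.6773

Newton update: s ← s − f(s)/f'(s).
f'(s) = 2s
s_0 = 1.860000: f = -17.920400, f' = 3.720000 → s_1 = 1.860000 - (-17.920400)/(3.720000) = 6.677312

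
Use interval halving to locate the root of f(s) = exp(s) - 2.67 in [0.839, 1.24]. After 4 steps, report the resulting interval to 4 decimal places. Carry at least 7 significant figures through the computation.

[0.9643, 0.9894]

f(0.839000) = -0.355948, f(1.240000) = 0.785613 (opposite signs)
step 1: m = 1.039500, f(m) = 0.157803 > 0 → root in [0.839000, 1.039500]
step 2: m = 0.939250, f(m) = -0.111938 < 0 → root in [0.939250, 1.039500]
step 3: m = 0.989375, f(m) = 0.019553 > 0 → root in [0.939250, 0.989375]
step 4: m = 0.964312, f(m) = -0.047016 < 0 → root in [0.964312, 0.989375]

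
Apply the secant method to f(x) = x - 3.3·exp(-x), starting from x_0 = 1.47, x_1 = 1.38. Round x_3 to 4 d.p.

Secant update: x_(k+1) = x_k − f(x_k)·(x_k − x_(k-1))/(f(x_k) − f(x_(k-1))).
f(x_0) = 0.711246, f(x_1) = 0.549791
x_2 = 1.380000 - (0.549791)·(1.380000 - 1.470000)/(0.549791 - (0.711246)) = 1.073530; f(x_2) = -0.054410
x_3 = 1.073530 - (-0.054410)·(1.073530 - 1.380000)/(-0.054410 - (0.549791)) = 1.101128; f(x_3) = 0.003892

1.1011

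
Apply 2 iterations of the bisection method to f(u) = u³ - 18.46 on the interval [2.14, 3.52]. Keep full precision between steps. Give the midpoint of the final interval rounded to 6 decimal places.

2.657500

f(2.140000) = -8.659656, f(3.520000) = 25.154208 (opposite signs)
step 1: m = 2.830000, f(m) = 4.205187 > 0 → root in [2.140000, 2.830000]
step 2: m = 2.485000, f(m) = -3.114566 < 0 → root in [2.485000, 2.830000]
Midpoint of [2.485000, 2.830000] = 2.657500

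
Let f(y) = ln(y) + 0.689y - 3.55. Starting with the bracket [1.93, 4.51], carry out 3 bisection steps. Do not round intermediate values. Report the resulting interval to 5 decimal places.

[3.22000, 3.54250]

f(1.930000) = -1.562710, f(4.510000) = 1.063687 (opposite signs)
step 1: m = 3.220000, f(m) = -0.162039 < 0 → root in [3.220000, 4.510000]
step 2: m = 3.865000, f(m) = 0.464947 > 0 → root in [3.220000, 3.865000]
step 3: m = 3.542500, f(m) = 0.155615 > 0 → root in [3.220000, 3.542500]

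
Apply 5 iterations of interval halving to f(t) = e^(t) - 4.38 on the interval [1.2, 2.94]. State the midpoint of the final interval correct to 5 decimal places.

f(1.200000) = -1.059883, f(2.940000) = 14.535846 (opposite signs)
step 1: m = 2.070000, f(m) = 3.544823 > 0 → root in [1.200000, 2.070000]
step 2: m = 1.635000, f(m) = 0.749458 > 0 → root in [1.200000, 1.635000]
step 3: m = 1.417500, f(m) = -0.253209 < 0 → root in [1.417500, 1.635000]
step 4: m = 1.526250, f(m) = 0.220891 > 0 → root in [1.417500, 1.526250]
step 5: m = 1.471875, f(m) = -0.022602 < 0 → root in [1.471875, 1.526250]
Midpoint of [1.471875, 1.526250] = 1.499062

1.49906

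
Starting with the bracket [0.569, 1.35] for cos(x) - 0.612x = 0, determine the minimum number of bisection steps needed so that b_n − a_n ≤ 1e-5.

Initial width b − a = 1.35 − 0.569 = 0.781000.
After n steps the width is (b−a)/2^n; need (b−a)/2^n ≤ 1e-5.
So n ≥ log₂(0.781000/1e-5) = log₂(78100.0000) ≈ 16.2530.
Hence n = 17.

17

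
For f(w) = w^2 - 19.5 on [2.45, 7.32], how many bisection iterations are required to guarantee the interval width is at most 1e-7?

26

Initial width b − a = 7.32 − 2.45 = 4.870000.
After n steps the width is (b−a)/2^n; need (b−a)/2^n ≤ 1e-7.
So n ≥ log₂(4.870000/1e-7) = log₂(48700000.0000) ≈ 25.5374.
Hence n = 26.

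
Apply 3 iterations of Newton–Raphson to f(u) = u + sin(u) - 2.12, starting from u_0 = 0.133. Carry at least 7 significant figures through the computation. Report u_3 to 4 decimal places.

Newton update: u ← u − f(u)/f'(u).
f'(u) = 1 + cos(u)
u_0 = 0.133000: f = -1.854392, f' = 1.991169 → u_1 = 0.133000 - (-1.854392)/(1.991169) = 1.064308
u_1 = 1.064308: f = -0.181238, f' = 1.485109 → u_2 = 1.064308 - (-0.181238)/(1.485109) = 1.186345
u_2 = 1.186345: f = -0.006650, f' = 1.375050 → u_3 = 1.186345 - (-0.006650)/(1.375050) = 1.191182

1.1912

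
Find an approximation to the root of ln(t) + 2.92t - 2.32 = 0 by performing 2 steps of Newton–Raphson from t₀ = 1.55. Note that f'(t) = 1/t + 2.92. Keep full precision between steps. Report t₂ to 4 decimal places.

0.8498

t_0 = 1.550000: f = 2.644255, f' = 3.565161 → t_1 = 1.550000 - (2.644255)/(3.565161) = 0.808307
t_1 = 0.808307: f = -0.172557, f' = 4.157154 → t_2 = 0.808307 - (-0.172557)/(4.157154) = 0.849815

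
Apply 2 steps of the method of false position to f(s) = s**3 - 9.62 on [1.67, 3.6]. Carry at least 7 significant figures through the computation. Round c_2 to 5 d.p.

2.01696

f(1.670000) = -4.962537, f(3.600000) = 37.036000
step 1: c = 1.898048, f(c) = -2.782115 < 0 → new bracket [1.898048, 3.600000]
step 2: c = 2.016965, f(c) = -1.414692 < 0 → new bracket [2.016965, 3.600000]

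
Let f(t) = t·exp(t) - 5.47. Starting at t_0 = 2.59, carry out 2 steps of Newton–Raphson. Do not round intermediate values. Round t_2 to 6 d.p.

1.570577

f'(t) = (t + 1)·exp(t)
t_0 = 2.590000: f = 29.054108, f' = 47.853880 → t_1 = 2.590000 - (29.054108)/(47.853880) = 1.982858
t_1 = 1.982858: f = 8.932431, f' = 21.665902 → t_2 = 1.982858 - (8.932431)/(21.665902) = 1.570577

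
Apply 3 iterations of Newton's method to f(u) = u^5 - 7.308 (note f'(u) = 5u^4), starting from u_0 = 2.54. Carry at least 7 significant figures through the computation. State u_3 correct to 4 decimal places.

Newton update: u ← u − f(u)/f'(u).
u_0 = 2.540000: f = 98.414782, f' = 208.115713 → u_1 = 2.540000 - (98.414782)/(208.115713) = 2.067115
u_1 = 2.067115: f = 30.433858, f' = 91.291139 → u_2 = 2.067115 - (30.433858)/(91.291139) = 1.733744
u_2 = 1.733744: f = 8.356784, f' = 45.176183 → u_3 = 1.733744 - (8.356784)/(45.176183) = 1.548762

1.5488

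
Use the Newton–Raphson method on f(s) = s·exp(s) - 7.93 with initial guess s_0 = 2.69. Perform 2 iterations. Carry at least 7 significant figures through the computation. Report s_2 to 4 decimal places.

1.7392

Newton update: s ← s − f(s)/f'(s).
f'(s) = (s + 1)·exp(s)
s_0 = 2.690000: f = 31.698208, f' = 54.359884 → s_1 = 2.690000 - (31.698208)/(54.359884) = 2.106882
s_1 = 2.106882: f = 9.393979, f' = 25.546546 → s_2 = 2.106882 - (9.393979)/(25.546546) = 1.739162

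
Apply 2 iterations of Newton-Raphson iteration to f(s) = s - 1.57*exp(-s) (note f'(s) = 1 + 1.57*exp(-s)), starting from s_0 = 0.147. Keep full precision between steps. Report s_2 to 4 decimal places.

s_0 = 0.147000: f = -1.208372, f' = 2.355372 → s_1 = 0.147000 - (-1.208372)/(2.355372) = 0.660028
s_1 = 0.660028: f = -0.151406, f' = 1.811434 → s_2 = 0.660028 - (-0.151406)/(1.811434) = 0.743611

0.7436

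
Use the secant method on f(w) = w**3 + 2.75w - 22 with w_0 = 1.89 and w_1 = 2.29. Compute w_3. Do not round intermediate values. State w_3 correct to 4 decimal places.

2.4735

f(w_0) = -10.051231, f(w_1) = -3.693511
w_2 = 2.290000 - (-3.693511)·(2.290000 - 1.890000)/(-3.693511 - (-10.051231)) = 2.522380; f(w_2) = 0.984929
w_3 = 2.522380 - (0.984929)·(2.522380 - 2.290000)/(0.984929 - (-3.693511)) = 2.473458; f(w_3) = -0.065391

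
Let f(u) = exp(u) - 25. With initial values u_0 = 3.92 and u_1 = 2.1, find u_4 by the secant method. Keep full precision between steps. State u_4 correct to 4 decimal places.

3.1624

Secant update: u_(k+1) = u_k − f(u_k)·(u_k − u_(k-1))/(f(u_k) − f(u_(k-1))).
f(u_0) = 25.400445, f(u_1) = -16.833830
u_2 = 2.100000 - (-16.833830)·(2.100000 - 3.920000)/(-16.833830 - (25.400445)) = 2.825420; f(u_2) = -8.131979
u_3 = 2.825420 - (-8.131979)·(2.825420 - 2.100000)/(-8.131979 - (-16.833830)) = 3.503332; f(u_3) = 8.225991
u_4 = 3.503332 - (8.225991)·(3.503332 - 2.825420)/(8.225991 - (-8.131979)) = 3.162428; f(u_4) = -1.372106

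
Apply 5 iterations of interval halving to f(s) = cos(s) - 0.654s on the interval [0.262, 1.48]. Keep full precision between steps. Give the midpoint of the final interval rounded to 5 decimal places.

f(0.262000) = 0.794526, f(1.480000) = -0.877248 (opposite signs)
step 1: m = 0.871000, f(m) = 0.074428 > 0 → root in [0.871000, 1.480000]
step 2: m = 1.175500, f(m) = -0.383695 < 0 → root in [0.871000, 1.175500]
step 3: m = 1.023250, f(m) = -0.148612 < 0 → root in [0.871000, 1.023250]
step 4: m = 0.947125, f(m) = -0.035400 < 0 → root in [0.871000, 0.947125]
step 5: m = 0.909062, f(m) = 0.019959 > 0 → root in [0.909062, 0.947125]
Midpoint of [0.909062, 0.947125] = 0.928094

0.92809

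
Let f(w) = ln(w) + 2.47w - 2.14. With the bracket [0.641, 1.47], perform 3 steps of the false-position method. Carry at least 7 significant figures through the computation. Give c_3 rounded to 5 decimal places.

0.90632

f(0.641000) = -1.001456, f(1.470000) = 1.876162
step 1: c = 0.929505, f(c) = 0.082774 > 0 → new bracket [0.641000, 0.929505]
step 2: c = 0.907479, f(c) = 0.004390 > 0 → new bracket [0.641000, 0.907479]
step 3: c = 0.906316, f(c) = 0.000235 > 0 → new bracket [0.641000, 0.906316]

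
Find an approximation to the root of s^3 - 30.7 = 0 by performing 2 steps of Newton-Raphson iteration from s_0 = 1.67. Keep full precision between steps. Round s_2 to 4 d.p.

f'(s) = 3s^2
s_0 = 1.670000: f = -26.042537, f' = 8.366700 → s_1 = 1.670000 - (-26.042537)/(8.366700) = 4.782641
s_1 = 4.782641: f = 78.696509, f' = 68.620977 → s_2 = 4.782641 - (78.696509)/(68.620977) = 3.635813

3.6358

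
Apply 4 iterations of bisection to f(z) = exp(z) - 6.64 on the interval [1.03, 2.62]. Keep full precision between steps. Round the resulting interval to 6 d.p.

f(1.030000) = -3.838934, f(2.620000) = 7.095724 (opposite signs)
step 1: m = 1.825000, f(m) = -0.437205 < 0 → root in [1.825000, 2.620000]
step 2: m = 2.222500, f(m) = 2.590378 > 0 → root in [1.825000, 2.222500]
step 3: m = 2.023750, f(m) = 0.926647 > 0 → root in [1.825000, 2.023750]
step 4: m = 1.924375, f(m) = 0.210866 > 0 → root in [1.825000, 1.924375]

[1.825000, 1.924375]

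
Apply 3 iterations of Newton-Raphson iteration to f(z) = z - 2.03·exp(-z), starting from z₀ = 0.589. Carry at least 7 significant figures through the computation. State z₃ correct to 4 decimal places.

0.8595

f'(z) = 1 + 2.03·exp(-z)
z_0 = 0.589000: f = -0.537410, f' = 2.126410 → z_1 = 0.589000 - (-0.537410)/(2.126410) = 0.841731
z_1 = 0.841731: f = -0.033125, f' = 1.874856 → z_2 = 0.841731 - (-0.033125)/(1.874856) = 0.859399
z_2 = 0.859399: f = -0.000136, f' = 1.859535 → z_3 = 0.859399 - (-0.000136)/(1.859535) = 0.859472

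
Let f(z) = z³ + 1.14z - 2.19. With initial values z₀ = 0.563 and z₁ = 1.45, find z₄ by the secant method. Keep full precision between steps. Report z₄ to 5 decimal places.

f(z_0) = -1.369726, f(z_1) = 2.511625
z_2 = 1.450000 - (2.511625)·(1.450000 - 0.563000)/(2.511625 - (-1.369726)) = 0.876022; f(z_2) = -0.519064
z_3 = 0.876022 - (-0.519064)·(0.876022 - 1.450000)/(-0.519064 - (2.511625)) = 0.974327; f(z_3) = -0.154328
z_4 = 0.974327 - (-0.154328)·(0.974327 - 0.876022)/(-0.154328 - (-0.519064)) = 1.015921; f(z_4) = 0.016679

1.01592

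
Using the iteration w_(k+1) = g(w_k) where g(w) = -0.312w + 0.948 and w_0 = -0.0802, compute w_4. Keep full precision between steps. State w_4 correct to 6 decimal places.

0.714954

w_1 = g(-0.080200) = 0.973022
w_2 = g(0.973022) = 0.644417
w_3 = g(0.644417) = 0.746942
w_4 = g(0.746942) = 0.714954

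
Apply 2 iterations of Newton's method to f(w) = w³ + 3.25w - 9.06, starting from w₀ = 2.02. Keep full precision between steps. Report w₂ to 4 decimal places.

Newton update: w ← w − f(w)/f'(w).
f'(w) = 3w² + 3.25
w_0 = 2.020000: f = 5.747408, f' = 15.491200 → w_1 = 2.020000 - (5.747408)/(15.491200) = 1.648989
w_1 = 1.648989: f = 0.783085, f' = 11.407493 → w_2 = 1.648989 - (0.783085)/(11.407493) = 1.580342

1.5803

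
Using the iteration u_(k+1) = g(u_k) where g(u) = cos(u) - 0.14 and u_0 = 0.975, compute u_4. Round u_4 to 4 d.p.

0.6986

u_1 = g(0.975000) = 0.421168
u_2 = g(0.421168) = 0.772612
u_3 = g(0.772612) = 0.576090
u_4 = g(0.576090) = 0.698599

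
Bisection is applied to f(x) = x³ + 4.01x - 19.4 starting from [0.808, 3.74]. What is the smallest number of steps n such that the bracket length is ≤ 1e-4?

Initial width b − a = 3.74 − 0.808 = 2.932000.
After n steps the width is (b−a)/2^n; need (b−a)/2^n ≤ 1e-4.
So n ≥ log₂(2.932000/1e-4) = log₂(29320.0000) ≈ 14.8396.
Hence n = 15.

15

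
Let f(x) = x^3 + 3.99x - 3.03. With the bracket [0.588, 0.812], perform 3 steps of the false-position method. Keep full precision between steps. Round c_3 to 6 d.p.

f(0.588000) = -0.480583, f(0.812000) = 0.745267
step 1: c = 0.675817, f(c) = -0.024825 < 0 → new bracket [0.675817, 0.812000]
step 2: c = 0.680207, f(c) = -0.001254 < 0 → new bracket [0.680207, 0.812000]
step 3: c = 0.680429, f(c) = -0.000063 < 0 → new bracket [0.680429, 0.812000]

0.680429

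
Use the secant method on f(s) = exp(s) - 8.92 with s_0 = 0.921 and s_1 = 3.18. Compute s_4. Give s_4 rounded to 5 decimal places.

f(s_0) = -6.408199, f(s_1) = 15.126754
s_2 = 3.180000 - (15.126754)·(3.180000 - 0.921000)/(15.126754 - (-6.408199)) = 1.593215; f(s_2) = -4.000459
s_3 = 1.593215 - (-4.000459)·(1.593215 - 3.180000)/(-4.000459 - (15.126754)) = 1.925091; f(s_3) = -2.064224
s_4 = 1.925091 - (-2.064224)·(1.925091 - 1.593215)/(-2.064224 - (-4.000459)) = 2.278906; f(s_4) = 0.845986

2.27891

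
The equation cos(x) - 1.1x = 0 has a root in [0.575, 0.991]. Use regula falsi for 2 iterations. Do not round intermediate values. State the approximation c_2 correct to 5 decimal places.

0.69664

f(0.575000) = 0.206692, f(0.991000) = -0.542246
step 1: c = 0.689808, f(c) = 0.012580 > 0 → new bracket [0.689808, 0.991000]
step 2: c = 0.696637, f(c) = 0.000704 > 0 → new bracket [0.696637, 0.991000]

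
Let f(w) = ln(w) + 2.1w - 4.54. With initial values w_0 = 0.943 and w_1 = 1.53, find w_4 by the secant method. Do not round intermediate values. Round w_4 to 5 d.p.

Secant update: w_(k+1) = w_k − f(w_k)·(w_k − w_(k-1))/(f(w_k) − f(w_(k-1))).
f(w_0) = -2.618389, f(w_1) = -0.901732
w_2 = 1.530000 - (-0.901732)·(1.530000 - 0.943000)/(-0.901732 - (-2.618389)) = 1.838342; f(w_2) = -0.070619
w_3 = 1.838342 - (-0.070619)·(1.838342 - 1.530000)/(-0.070619 - (-0.901732)) = 1.864541; f(w_3) = -0.001449
w_4 = 1.864541 - (-0.001449)·(1.864541 - 1.838342)/(-0.001449 - (-0.070619)) = 1.865090; f(w_4) = -0.000002

1.86509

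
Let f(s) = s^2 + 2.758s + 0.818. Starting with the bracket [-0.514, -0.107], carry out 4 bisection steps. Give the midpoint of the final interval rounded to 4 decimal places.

-0.3487

f(-0.514000) = -0.335416, f(-0.107000) = 0.534343 (opposite signs)
step 1: m = -0.310500, f(m) = 0.058051 > 0 → root in [-0.514000, -0.310500]
step 2: m = -0.412250, f(m) = -0.149035 < 0 → root in [-0.412250, -0.310500]
step 3: m = -0.361375, f(m) = -0.048080 < 0 → root in [-0.361375, -0.310500]
step 4: m = -0.335938, f(m) = 0.004338 > 0 → root in [-0.361375, -0.335938]
Midpoint of [-0.361375, -0.335938] = -0.348656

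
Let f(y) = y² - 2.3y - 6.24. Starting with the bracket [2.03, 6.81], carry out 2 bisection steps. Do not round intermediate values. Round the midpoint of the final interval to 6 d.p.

3.822500

f(2.030000) = -6.788100, f(6.810000) = 24.473100 (opposite signs)
step 1: m = 4.420000, f(m) = 3.130400 > 0 → root in [2.030000, 4.420000]
step 2: m = 3.225000, f(m) = -3.256875 < 0 → root in [3.225000, 4.420000]
Midpoint of [3.225000, 4.420000] = 3.822500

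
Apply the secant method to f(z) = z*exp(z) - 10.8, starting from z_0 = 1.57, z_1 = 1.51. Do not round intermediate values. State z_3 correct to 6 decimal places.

f(z_0) = -3.253562, f(z_1) = -3.964637
z_2 = 1.510000 - (-3.964637)·(1.510000 - 1.570000)/(-3.964637 - (-3.253562)) = 1.844534; f(z_2) = 0.866950
z_3 = 1.844534 - (0.866950)·(1.844534 - 1.510000)/(0.866950 - (-3.964637)) = 1.784507; f(z_3) = -0.170330

1.784507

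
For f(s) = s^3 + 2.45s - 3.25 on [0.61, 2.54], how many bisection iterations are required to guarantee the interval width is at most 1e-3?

Initial width b − a = 2.54 − 0.61 = 1.930000.
After n steps the width is (b−a)/2^n; need (b−a)/2^n ≤ 1e-3.
So n ≥ log₂(1.930000/1e-3) = log₂(1930.0000) ≈ 10.9144.
Hence n = 11.

11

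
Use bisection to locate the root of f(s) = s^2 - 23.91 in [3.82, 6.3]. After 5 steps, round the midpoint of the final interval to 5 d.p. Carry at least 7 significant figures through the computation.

f(3.820000) = -9.317600, f(6.300000) = 15.780000 (opposite signs)
step 1: m = 5.060000, f(m) = 1.693600 > 0 → root in [3.820000, 5.060000]
step 2: m = 4.440000, f(m) = -4.196400 < 0 → root in [4.440000, 5.060000]
step 3: m = 4.750000, f(m) = -1.347500 < 0 → root in [4.750000, 5.060000]
step 4: m = 4.905000, f(m) = 0.149025 > 0 → root in [4.750000, 4.905000]
step 5: m = 4.827500, f(m) = -0.605244 < 0 → root in [4.827500, 4.905000]
Midpoint of [4.827500, 4.905000] = 4.866250

4.86625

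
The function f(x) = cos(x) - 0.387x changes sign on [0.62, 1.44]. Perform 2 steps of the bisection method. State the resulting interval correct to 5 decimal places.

f(0.620000) = 0.573938, f(1.440000) = -0.426856 (opposite signs)
step 1: m = 1.030000, f(m) = 0.116209 > 0 → root in [1.030000, 1.440000]
step 2: m = 1.235000, f(m) = -0.148424 < 0 → root in [1.030000, 1.235000]

[1.03000, 1.23500]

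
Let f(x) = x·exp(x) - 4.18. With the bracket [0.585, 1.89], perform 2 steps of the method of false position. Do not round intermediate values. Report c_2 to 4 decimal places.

1.1074

False-position update: c = (a·f(b) − b·f(a))/(f(b) − f(a)); replace the endpoint whose sign matches f(c).
f(0.585000) = -3.129930, f(1.890000) = 8.330607
step 1: c = 0.941402, f(c) = -1.766647 < 0 → new bracket [0.941402, 1.890000]
step 2: c = 1.107372, f(c) = -0.828657 < 0 → new bracket [1.107372, 1.890000]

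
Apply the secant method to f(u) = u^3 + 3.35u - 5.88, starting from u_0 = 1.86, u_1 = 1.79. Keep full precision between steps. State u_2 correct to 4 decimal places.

1.3514

f(u_0) = 6.785856, f(u_1) = 5.851839
u_2 = 1.790000 - (5.851839)·(1.790000 - 1.860000)/(5.851839 - (6.785856)) = 1.351433; f(u_2) = 1.115522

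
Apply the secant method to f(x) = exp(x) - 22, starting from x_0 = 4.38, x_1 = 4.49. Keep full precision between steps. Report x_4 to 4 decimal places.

3.1710

f(x_0) = 57.838033, f(x_1) = 67.121446
x_2 = 4.490000 - (67.121446)·(4.490000 - 4.380000)/(67.121446 - (57.838033)) = 3.694672; f(x_2) = 18.232369
x_3 = 3.694672 - (18.232369)·(3.694672 - 4.490000)/(18.232369 - (67.121446)) = 3.398067; f(x_3) = 7.906249
x_4 = 3.398067 - (7.906249)·(3.398067 - 3.694672)/(7.906249 - (18.232369)) = 3.170971; f(x_4) = 1.830605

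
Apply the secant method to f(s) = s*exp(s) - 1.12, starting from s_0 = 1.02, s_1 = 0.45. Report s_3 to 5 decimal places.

f(s_0) = 1.708659, f(s_1) = -0.414260
s_2 = 0.450000 - (-0.414260)·(0.450000 - 1.020000)/(-0.414260 - (1.708659)) = 0.561228; f(s_2) = -0.136266
s_3 = 0.561228 - (-0.136266)·(0.561228 - 0.450000)/(-0.136266 - (-0.414260)) = 0.615750; f(s_3) = 0.019779

0.61575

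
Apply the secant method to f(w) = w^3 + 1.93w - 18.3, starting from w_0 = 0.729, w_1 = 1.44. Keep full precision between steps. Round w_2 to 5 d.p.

3.68445

Secant update: w_(k+1) = w_k − f(w_k)·(w_k − w_(k-1))/(f(w_k) − f(w_(k-1))).
f(w_0) = -16.505610, f(w_1) = -12.534816
w_2 = 1.440000 - (-12.534816)·(1.440000 - 0.729000)/(-12.534816 - (-16.505610)) = 3.684452; f(w_2) = 38.828102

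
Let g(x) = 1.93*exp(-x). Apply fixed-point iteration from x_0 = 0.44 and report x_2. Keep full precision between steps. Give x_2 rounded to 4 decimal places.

x_1 = g(0.440000) = 1.242990
x_2 = g(1.242990) = 0.556844

0.5568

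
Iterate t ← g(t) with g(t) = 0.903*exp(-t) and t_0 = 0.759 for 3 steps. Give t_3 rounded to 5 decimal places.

t_1 = g(0.759000) = 0.422725
t_2 = g(0.422725) = 0.591699
t_3 = g(0.591699) = 0.499708

0.49971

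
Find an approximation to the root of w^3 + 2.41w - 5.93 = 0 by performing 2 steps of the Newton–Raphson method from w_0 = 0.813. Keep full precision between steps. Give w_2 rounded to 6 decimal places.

1.398576

f'(w) = 3w^2 + 2.41
w_0 = 0.813000: f = -3.433302, f' = 4.392907 → w_1 = 0.813000 - (-3.433302)/(4.392907) = 1.594556
w_1 = 1.594556: f = 1.967211, f' = 10.037825 → w_2 = 1.594556 - (1.967211)/(10.037825) = 1.398576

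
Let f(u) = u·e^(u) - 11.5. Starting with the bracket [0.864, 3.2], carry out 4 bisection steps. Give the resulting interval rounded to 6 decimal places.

[1.740000, 1.886000]

f(0.864000) = -9.450046, f(3.200000) = 67.004097 (opposite signs)
step 1: m = 2.032000, f(m) = 4.002798 > 0 → root in [0.864000, 2.032000]
step 2: m = 1.448000, f(m) = -5.339344 < 0 → root in [1.448000, 2.032000]
step 3: m = 1.740000, f(m) = -1.586622 < 0 → root in [1.740000, 2.032000]
step 4: m = 1.886000, f(m) = 0.934293 > 0 → root in [1.740000, 1.886000]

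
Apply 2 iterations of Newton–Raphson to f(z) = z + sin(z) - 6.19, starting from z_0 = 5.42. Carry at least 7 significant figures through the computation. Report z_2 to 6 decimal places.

6.236501

f'(z) = 1 + cos(z)
z_0 = 5.420000: f = -1.529917, f' = 1.650020 → z_1 = 5.420000 - (-1.529917)/(1.650020) = 6.347211
z_1 = 6.347211: f = 0.221193, f' = 1.997951 → z_2 = 6.347211 - (0.221193)/(1.997951) = 6.236501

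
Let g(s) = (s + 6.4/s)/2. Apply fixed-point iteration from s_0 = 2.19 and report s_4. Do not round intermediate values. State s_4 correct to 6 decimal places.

2.529822

s_1 = g(2.190000) = 2.556187
s_2 = g(2.556187) = 2.529958
s_3 = g(2.529958) = 2.529822
s_4 = g(2.529822) = 2.529822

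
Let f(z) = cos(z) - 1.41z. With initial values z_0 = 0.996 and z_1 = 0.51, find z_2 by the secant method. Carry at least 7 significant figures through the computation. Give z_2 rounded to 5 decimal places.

0.58362

f(z_0) = -0.860696, f(z_1) = 0.153645
z_2 = 0.510000 - (0.153645)·(0.510000 - 0.996000)/(0.153645 - (-0.860696)) = 0.583616; f(z_2) = 0.011578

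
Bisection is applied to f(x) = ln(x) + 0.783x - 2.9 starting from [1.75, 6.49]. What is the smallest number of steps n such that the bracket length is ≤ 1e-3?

Initial width b − a = 6.49 − 1.75 = 4.740000.
After n steps the width is (b−a)/2^n; need (b−a)/2^n ≤ 1e-3.
So n ≥ log₂(4.740000/1e-3) = log₂(4740.0000) ≈ 12.2107.
Hence n = 13.

13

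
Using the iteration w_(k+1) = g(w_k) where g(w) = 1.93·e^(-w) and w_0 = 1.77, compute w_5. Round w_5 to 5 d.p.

0.58540

w_1 = g(1.770000) = 0.328743
w_2 = g(0.328743) = 1.389268
w_3 = g(1.389268) = 0.481067
w_4 = g(0.481067) = 1.192978
w_5 = g(1.192978) = 0.585401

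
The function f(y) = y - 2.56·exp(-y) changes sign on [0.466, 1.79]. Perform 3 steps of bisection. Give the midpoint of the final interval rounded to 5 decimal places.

f(0.466000) = -1.140419, f(1.790000) = 1.362582 (opposite signs)
step 1: m = 1.128000, f(m) = 0.299379 > 0 → root in [0.466000, 1.128000]
step 2: m = 0.797000, f(m) = -0.356738 < 0 → root in [0.797000, 1.128000]
step 3: m = 0.962500, f(m) = -0.015258 < 0 → root in [0.962500, 1.128000]
Midpoint of [0.962500, 1.128000] = 1.045250

1.04525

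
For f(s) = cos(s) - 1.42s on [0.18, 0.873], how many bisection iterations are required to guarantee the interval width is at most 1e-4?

13

Initial width b − a = 0.873 − 0.18 = 0.693000.
After n steps the width is (b−a)/2^n; need (b−a)/2^n ≤ 1e-4.
So n ≥ log₂(0.693000/1e-4) = log₂(6930.0000) ≈ 12.7586.
Hence n = 13.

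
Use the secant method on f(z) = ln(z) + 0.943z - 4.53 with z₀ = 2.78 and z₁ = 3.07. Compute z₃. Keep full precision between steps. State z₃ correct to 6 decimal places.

f(z_0) = -0.886009, f(z_1) = -0.513312
z_2 = 3.070000 - (-0.513312)·(3.070000 - 2.780000)/(-0.513312 - (-0.886009)) = 3.469415; f(z_2) = -0.014356
z_3 = 3.469415 - (-0.014356)·(3.469415 - 3.070000)/(-0.014356 - (-0.513312)) = 3.480907; f(z_3) = -0.000212

3.480907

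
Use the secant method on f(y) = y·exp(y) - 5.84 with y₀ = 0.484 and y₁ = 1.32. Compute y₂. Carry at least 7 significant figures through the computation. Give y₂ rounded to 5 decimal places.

1.50077

f(y_0) = -5.054685, f(y_1) = -0.898684
y_2 = 1.320000 - (-0.898684)·(1.320000 - 0.484000)/(-0.898684 - (-5.054685)) = 1.500775; f(y_2) = 0.891218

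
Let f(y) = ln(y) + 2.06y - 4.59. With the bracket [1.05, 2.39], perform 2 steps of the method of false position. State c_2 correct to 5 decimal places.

1.91484

f(1.050000) = -2.378210, f(2.390000) = 1.204693
step 1: c = 1.939447, f(c) = 0.067663 > 0 → new bracket [1.050000, 1.939447]
step 2: c = 1.914841, f(c) = 0.004207 > 0 → new bracket [1.050000, 1.914841]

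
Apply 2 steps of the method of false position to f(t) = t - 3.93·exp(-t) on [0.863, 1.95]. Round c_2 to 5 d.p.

False-position update: c = (a·f(b) − b·f(a))/(f(b) − f(a)); replace the endpoint whose sign matches f(c).
f(0.863000) = -0.795045, f(1.950000) = 1.390863
step 1: c = 1.258357, f(c) = 0.141764 > 0 → new bracket [0.863000, 1.258357]
step 2: c = 1.198529, f(c) = 0.013094 > 0 → new bracket [0.863000, 1.198529]

1.19853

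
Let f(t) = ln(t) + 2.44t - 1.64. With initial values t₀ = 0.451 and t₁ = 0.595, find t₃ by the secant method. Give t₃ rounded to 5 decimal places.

0.77517

f(t_0) = -1.335848, f(t_1) = -0.707394
t_2 = 0.595000 - (-0.707394)·(0.595000 - 0.451000)/(-0.707394 - (-1.335848)) = 0.757088; f(t_2) = -0.070982
t_3 = 0.757088 - (-0.070982)·(0.757088 - 0.595000)/(-0.070982 - (-0.707394)) = 0.775166; f(t_3) = -0.003272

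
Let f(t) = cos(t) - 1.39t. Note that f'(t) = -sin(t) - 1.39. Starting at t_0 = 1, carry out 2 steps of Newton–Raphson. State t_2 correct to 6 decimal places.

Newton update: t ← t − f(t)/f'(t).
t_0 = 1.000000: f = -0.849698, f' = -2.231471 → t_1 = 1.000000 - (-0.849698)/(-2.231471) = 0.619221
t_1 = 0.619221: f = -0.046386, f' = -1.970401 → t_2 = 0.619221 - (-0.046386)/(-1.970401) = 0.595679

0.595679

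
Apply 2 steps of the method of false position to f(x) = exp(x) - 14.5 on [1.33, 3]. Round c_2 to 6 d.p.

f(1.330000) = -10.718957, f(3.000000) = 5.585537
step 1: c = 2.427897, f(c) = -3.164978 < 0 → new bracket [2.427897, 3.000000]
step 2: c = 2.634821, f(c) = -0.559178 < 0 → new bracket [2.634821, 3.000000]

2.634821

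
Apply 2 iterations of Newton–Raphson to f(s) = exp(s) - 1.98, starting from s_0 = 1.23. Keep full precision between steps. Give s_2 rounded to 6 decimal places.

0.690669

f'(s) = exp(s)
s_0 = 1.230000: f = 1.441230, f' = 3.421230 → s_1 = 1.230000 - (1.441230)/(3.421230) = 0.808739
s_1 = 0.808739: f = 0.265076, f' = 2.245076 → s_2 = 0.808739 - (0.265076)/(2.245076) = 0.690669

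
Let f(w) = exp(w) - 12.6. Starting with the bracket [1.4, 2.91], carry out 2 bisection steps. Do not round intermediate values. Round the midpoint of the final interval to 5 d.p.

2.72125

f(1.400000) = -8.544800, f(2.910000) = 5.756799 (opposite signs)
step 1: m = 2.155000, f(m) = -3.972110 < 0 → root in [2.155000, 2.910000]
step 2: m = 2.532500, f(m) = -0.015071 < 0 → root in [2.532500, 2.910000]
Midpoint of [2.532500, 2.910000] = 2.721250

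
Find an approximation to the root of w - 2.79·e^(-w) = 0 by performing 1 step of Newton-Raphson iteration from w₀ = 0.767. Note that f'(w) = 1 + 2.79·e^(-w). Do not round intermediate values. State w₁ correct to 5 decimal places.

w_0 = 0.767000: f = -0.528688, f' = 2.295688 → w_1 = 0.767000 - (-0.528688)/(2.295688) = 0.997296

0.99730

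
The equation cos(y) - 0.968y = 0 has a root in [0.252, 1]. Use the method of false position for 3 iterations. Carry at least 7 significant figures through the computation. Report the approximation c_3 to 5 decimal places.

f(0.252000) = 0.724480, f(1.000000) = -0.427698
step 1: c = 0.722336, f(c) = 0.051042 > 0 → new bracket [0.722336, 1.000000]
step 2: c = 0.751940, f(c) = 0.002487 > 0 → new bracket [0.751940, 1.000000]
step 3: c = 0.753374, f(c) = 0.000118 > 0 → new bracket [0.753374, 1.000000]

0.75337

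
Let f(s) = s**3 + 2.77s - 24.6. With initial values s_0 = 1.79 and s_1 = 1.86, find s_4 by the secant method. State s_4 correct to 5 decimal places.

2.58503

f(s_0) = -13.906361, f(s_1) = -13.012944
s_2 = 1.860000 - (-13.012944)·(1.860000 - 1.790000)/(-13.012944 - (-13.906361)) = 2.879575; f(s_2) = 7.253735
s_3 = 2.879575 - (7.253735)·(2.879575 - 1.860000)/(7.253735 - (-13.012944)) = 2.514655; f(s_3) = -1.733014
s_4 = 2.514655 - (-1.733014)·(2.514655 - 2.879575)/(-1.733014 - (7.253735)) = 2.585027; f(s_4) = -0.165393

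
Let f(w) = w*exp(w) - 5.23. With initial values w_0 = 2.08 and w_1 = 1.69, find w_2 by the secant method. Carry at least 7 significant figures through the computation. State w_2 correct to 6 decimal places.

1.485433

Secant update: w_(k+1) = w_k − f(w_k)·(w_k − w_(k-1))/(f(w_k) − f(w_(k-1))).
f(w_0) = 11.419295, f(w_1) = 3.928922
w_2 = 1.690000 - (3.928922)·(1.690000 - 2.080000)/(3.928922 - (11.419295)) = 1.485433; f(w_2) = 1.330981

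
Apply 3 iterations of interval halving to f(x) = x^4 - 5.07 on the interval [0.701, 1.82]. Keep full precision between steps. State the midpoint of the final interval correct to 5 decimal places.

1.47031

f(0.701000) = -4.828525, f(1.820000) = 5.901994 (opposite signs)
step 1: m = 1.260500, f(m) = -2.545523 < 0 → root in [1.260500, 1.820000]
step 2: m = 1.540250, f(m) = 0.558140 > 0 → root in [1.260500, 1.540250]
step 3: m = 1.400375, f(m) = -1.224282 < 0 → root in [1.400375, 1.540250]
Midpoint of [1.400375, 1.540250] = 1.470312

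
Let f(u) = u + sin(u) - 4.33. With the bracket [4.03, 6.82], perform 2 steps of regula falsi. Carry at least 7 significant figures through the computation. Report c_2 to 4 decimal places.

f(4.030000) = -1.076068, f(6.820000) = 3.001401
step 1: c = 4.766297, f(c) = -0.562250 < 0 → new bracket [4.766297, 6.820000]
step 2: c = 5.090317, f(c) = -0.169114 < 0 → new bracket [5.090317, 6.820000]

5.0903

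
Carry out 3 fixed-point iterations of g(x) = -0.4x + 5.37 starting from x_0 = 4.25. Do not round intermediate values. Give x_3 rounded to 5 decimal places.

x_1 = g(4.250000) = 3.670000
x_2 = g(3.670000) = 3.902000
x_3 = g(3.902000) = 3.809200

3.80920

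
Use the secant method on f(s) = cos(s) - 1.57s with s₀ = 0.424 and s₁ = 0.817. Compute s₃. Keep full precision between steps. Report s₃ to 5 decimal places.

f(s_0) = 0.245771, f(s_1) = -0.598278
s_2 = 0.817000 - (-0.598278)·(0.817000 - 0.424000)/(-0.598278 - (0.245771)) = 0.538434; f(s_2) = 0.013172
s_3 = 0.538434 - (0.013172)·(0.538434 - 0.817000)/(0.013172 - (-0.598278)) = 0.544435; f(s_3) = 0.000658

0.54443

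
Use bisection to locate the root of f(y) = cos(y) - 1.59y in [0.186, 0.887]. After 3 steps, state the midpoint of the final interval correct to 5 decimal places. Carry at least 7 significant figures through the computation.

f(0.186000) = 0.687012, f(0.887000) = -0.778590 (opposite signs)
step 1: m = 0.536500, f(m) = 0.006468 > 0 → root in [0.536500, 0.887000]
step 2: m = 0.711750, f(m) = -0.374462 < 0 → root in [0.536500, 0.711750]
step 3: m = 0.624125, f(m) = -0.180884 < 0 → root in [0.536500, 0.624125]
Midpoint of [0.536500, 0.624125] = 0.580313

0.58031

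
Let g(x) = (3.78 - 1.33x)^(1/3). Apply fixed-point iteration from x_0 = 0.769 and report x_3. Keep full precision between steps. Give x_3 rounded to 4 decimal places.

1.2863

x_1 = g(0.769000) = 1.402246
x_2 = g(1.402246) = 1.241816
x_3 = g(1.241816) = 1.286323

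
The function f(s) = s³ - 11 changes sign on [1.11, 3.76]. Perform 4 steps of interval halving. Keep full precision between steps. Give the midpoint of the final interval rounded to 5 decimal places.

2.18656

f(1.110000) = -9.632369, f(3.760000) = 42.157376 (opposite signs)
step 1: m = 2.435000, f(m) = 3.437663 > 0 → root in [1.110000, 2.435000]
step 2: m = 1.772500, f(m) = -5.431237 < 0 → root in [1.772500, 2.435000]
step 3: m = 2.103750, f(m) = -1.689299 < 0 → root in [2.103750, 2.435000]
step 4: m = 2.269375, f(m) = 0.687424 > 0 → root in [2.103750, 2.269375]
Midpoint of [2.103750, 2.269375] = 2.186562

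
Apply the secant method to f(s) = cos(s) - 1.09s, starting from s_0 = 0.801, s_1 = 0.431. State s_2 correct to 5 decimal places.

0.69460

f(s_0) = -0.177101, f(s_1) = 0.438758
s_2 = 0.431000 - (0.438758)·(0.431000 - 0.801000)/(0.438758 - (-0.177101)) = 0.694600; f(s_2) = 0.011196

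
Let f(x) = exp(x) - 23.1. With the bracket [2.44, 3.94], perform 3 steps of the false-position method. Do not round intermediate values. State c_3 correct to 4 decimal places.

f(2.440000) = -11.626959, f(3.940000) = 28.318601
step 1: c = 2.876605, f(c) = -5.346100 < 0 → new bracket [2.876605, 3.940000]
step 2: c = 3.045477, f(c) = -2.079947 < 0 → new bracket [3.045477, 3.940000]
step 3: c = 3.106682, f(c) = -0.753215 < 0 → new bracket [3.106682, 3.940000]

3.1067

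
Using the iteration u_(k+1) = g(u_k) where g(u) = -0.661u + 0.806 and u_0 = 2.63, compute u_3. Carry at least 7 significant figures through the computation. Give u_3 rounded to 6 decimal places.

u_1 = g(2.630000) = -0.932430
u_2 = g(-0.932430) = 1.422336
u_3 = g(1.422336) = -0.134164

-0.134164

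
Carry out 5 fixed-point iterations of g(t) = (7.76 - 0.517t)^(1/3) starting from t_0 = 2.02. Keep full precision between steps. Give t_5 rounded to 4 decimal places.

t_1 = g(2.020000) = 1.886671
t_2 = g(1.886671) = 1.893104
t_3 = g(1.893104) = 1.892795
t_4 = g(1.892795) = 1.892810
t_5 = g(1.892810) = 1.892809

1.8928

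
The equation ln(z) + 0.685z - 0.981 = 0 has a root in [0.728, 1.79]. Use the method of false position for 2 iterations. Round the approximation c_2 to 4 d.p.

1.1928

False-position update: c = (a·f(b) − b·f(a))/(f(b) − f(a)); replace the endpoint whose sign matches f(c).
f(0.728000) = -0.799774, f(1.790000) = 0.827366
step 1: c = 1.249996, f(c) = 0.098387 > 0 → new bracket [0.728000, 1.249996]
step 2: c = 1.192815, f(c) = 0.012394 > 0 → new bracket [0.728000, 1.192815]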